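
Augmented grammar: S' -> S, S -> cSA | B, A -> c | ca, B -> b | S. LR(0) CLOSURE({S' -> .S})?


Start: S' -> .S
For each item with dot before a nonterminal B, add B -> .γ for every B-production
Closure: [S' -> .S, S -> .cSA, S -> .B, B -> .b, B -> .S]


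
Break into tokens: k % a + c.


Scan left to right, longest-match per lexeme
Tokens: ID(k), OP(%), ID(a), OP(+), ID(c)


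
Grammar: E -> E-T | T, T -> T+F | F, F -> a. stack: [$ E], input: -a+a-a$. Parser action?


shift '-' to continue E -> E-T
Action: shift


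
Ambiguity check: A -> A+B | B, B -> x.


precedence layered via separate nonterminal B: deterministic
Unambiguous


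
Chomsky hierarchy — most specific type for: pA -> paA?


LHS has context (more than one symbol) and |LHS| ≤ |RHS|
Classification: Type 1 (Context-Sensitive)


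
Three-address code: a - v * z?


Break into single-operator statements:
t1 = v * z
t2 = a - t1


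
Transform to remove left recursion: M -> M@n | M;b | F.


Left-recursive alternatives: M@n, M;b; non-recursive: F
Introduce M': M -> FM', M' -> @nM' | ;bM' | ε


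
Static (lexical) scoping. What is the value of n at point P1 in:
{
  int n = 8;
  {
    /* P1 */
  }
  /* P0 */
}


P1's block does not declare n; resolves to the enclosing declaration at depth 0
n = 8


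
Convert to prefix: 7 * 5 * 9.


left-to-right (same/higher precedence on left): tree is (* (* 7 5) 9)
Prefix: * * 7 5 9


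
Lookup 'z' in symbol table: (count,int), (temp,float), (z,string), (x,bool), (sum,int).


Lookup 'z' → type string


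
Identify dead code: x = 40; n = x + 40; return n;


x is read by n's definition; n is returned
No dead code


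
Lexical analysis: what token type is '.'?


Pattern: operator symbol
Type: OPERATOR


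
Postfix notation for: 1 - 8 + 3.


Left to right (same or higher precedence on left)
Postfix: 1 8 - 3 +


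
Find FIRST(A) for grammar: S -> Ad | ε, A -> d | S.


Per alternative of A: FIRST(d) = {d}; FIRST(S) = {d, ε}
FIRST(A) = {d, ε}


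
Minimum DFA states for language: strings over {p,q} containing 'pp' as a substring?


KMP-style automaton: 2 progress states + 1 absorbing accept = 3
Minimal DFA: 3 states


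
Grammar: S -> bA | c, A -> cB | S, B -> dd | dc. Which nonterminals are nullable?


A nonterminal is nullable iff some alternative derives ε (directly, or every symbol in it is nullable)
Nullable: {}


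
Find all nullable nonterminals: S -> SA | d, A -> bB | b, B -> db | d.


A nonterminal is nullable iff some alternative derives ε (directly, or every symbol in it is nullable)
Nullable: {}


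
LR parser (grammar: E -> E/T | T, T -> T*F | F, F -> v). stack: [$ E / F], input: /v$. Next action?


'F' (not preceded by T*) is the handle for T -> F
Action: reduce (T -> F)


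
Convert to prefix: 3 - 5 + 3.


left-to-right (same/higher precedence on left): tree is (+ (- 3 5) 3)
Prefix: + - 3 5 3


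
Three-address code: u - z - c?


Break into single-operator statements:
t1 = u - z
t2 = t1 - c


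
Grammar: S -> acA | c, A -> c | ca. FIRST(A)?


Per alternative of A: FIRST(c) = {c}; FIRST(ca) = {c}
FIRST(A) = {c}


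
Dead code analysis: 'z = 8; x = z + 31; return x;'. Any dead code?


z is read by x's definition; x is returned
No dead code


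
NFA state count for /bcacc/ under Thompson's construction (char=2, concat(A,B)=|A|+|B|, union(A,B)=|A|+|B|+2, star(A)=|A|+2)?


Syntax tree has 5 char leaf(s), 0 union(s), 0 star(s)
chars contribute 5×2 = 10; each union adds +2; each star adds +2
Total: 10 + 0 + 0 = 10 states


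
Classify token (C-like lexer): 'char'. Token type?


Pattern: reserved word
Type: KEYWORD


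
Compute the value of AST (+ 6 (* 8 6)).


Evaluate inner: (* 8 6) = 48
Evaluate root: (+ 6 48) = 54
Result: 54


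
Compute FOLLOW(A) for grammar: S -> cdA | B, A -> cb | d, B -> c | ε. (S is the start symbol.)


$ ∈ FOLLOW(S). For each A -> αBβ: add FIRST(β)\{ε} to FOLLOW(B); if β nullable, add FOLLOW(A).
FOLLOW(A) = {$}


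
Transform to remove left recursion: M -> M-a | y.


Left-recursive alternatives: M-a; non-recursive: y
Introduce M': M -> yM', M' -> -aM' | ε


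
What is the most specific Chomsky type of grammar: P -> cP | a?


Right-linear: every RHS is a terminal or a terminal followed by one nonterminal
Classification: Type 3 (Regular)


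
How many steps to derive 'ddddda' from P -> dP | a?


Derivation: P => dP => ddP => dddP => ddddP => dddddP => ddddda
Steps: 6


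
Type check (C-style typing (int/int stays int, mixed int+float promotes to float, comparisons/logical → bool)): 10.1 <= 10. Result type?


Operand types: float <= int
Rule: comparison yields bool
Result type: bool


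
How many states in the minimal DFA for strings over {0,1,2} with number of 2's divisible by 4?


Track (count of 2) mod 4: states 0..3, accept at 0
Minimal DFA: 4 states


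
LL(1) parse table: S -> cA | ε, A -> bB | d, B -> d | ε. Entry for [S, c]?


For [S, c]: 'c' ∈ FIRST(cA)
Entry: S -> cA


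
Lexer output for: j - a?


Scan left to right, longest-match per lexeme
Tokens: ID(j), OP(-), ID(a)


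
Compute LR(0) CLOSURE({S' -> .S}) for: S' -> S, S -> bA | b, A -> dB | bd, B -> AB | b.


Start: S' -> .S
For each item with dot before a nonterminal B, add B -> .γ for every B-production
Closure: [S' -> .S, S -> .bA, S -> .b]


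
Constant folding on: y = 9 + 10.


9 + 10 = 19 at compile time
Optimized: y = 19


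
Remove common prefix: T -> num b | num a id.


Common prefix: 'num'
Factored: T -> num T', T' -> b | a id


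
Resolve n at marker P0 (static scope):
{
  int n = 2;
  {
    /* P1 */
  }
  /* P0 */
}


n declared in the same block as P0
n = 2


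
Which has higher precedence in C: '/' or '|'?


'/' is multiplicative (level 10); '|' is bitwise OR (level 3)
Higher level binds tighter
'/' has higher precedence than '|'


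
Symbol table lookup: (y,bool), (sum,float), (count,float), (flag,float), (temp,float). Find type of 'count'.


Lookup 'count' → type float


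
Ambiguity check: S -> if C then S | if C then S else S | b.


dangling else: 'if C then if C then b else b' parses two ways
Ambiguous


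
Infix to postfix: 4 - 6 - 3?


Left to right (same or higher precedence on left)
Postfix: 4 6 - 3 -


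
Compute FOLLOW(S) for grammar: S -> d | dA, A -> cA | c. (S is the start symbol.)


$ ∈ FOLLOW(S). For each A -> αBβ: add FIRST(β)\{ε} to FOLLOW(B); if β nullable, add FOLLOW(A).
FOLLOW(S) = {$}


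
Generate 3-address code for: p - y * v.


Break into single-operator statements:
t1 = y * v
t2 = p - t1


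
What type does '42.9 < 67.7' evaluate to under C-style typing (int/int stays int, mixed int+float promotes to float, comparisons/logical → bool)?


Operand types: float < float
Rule: comparison yields bool
Result type: bool


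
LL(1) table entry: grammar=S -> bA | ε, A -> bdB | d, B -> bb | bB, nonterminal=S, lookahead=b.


For [S, b]: 'b' ∈ FIRST(bA)
Entry: S -> bA


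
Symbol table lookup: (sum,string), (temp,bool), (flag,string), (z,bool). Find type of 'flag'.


Lookup 'flag' → type string


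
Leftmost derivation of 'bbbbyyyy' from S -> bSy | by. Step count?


Derivation: S => bSy => bbSyy => bbbSyyy => bbbbyyyy
Steps: 4


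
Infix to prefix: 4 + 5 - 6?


left-to-right (same/higher precedence on left): tree is (- (+ 4 5) 6)
Prefix: - + 4 5 6


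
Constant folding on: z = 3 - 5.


3 - 5 = -2 at compile time
Optimized: z = -2


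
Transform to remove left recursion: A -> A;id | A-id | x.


Left-recursive alternatives: A;id, A-id; non-recursive: x
Introduce A': A -> xA', A' -> ;idA' | -idA' | ε


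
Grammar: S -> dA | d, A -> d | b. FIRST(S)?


Per alternative of S: FIRST(dA) = {d}; FIRST(d) = {d}
FIRST(S) = {d}


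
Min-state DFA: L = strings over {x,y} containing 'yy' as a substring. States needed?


KMP-style automaton: 2 progress states + 1 absorbing accept = 3
Minimal DFA: 3 states


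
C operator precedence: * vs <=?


'*' is multiplicative (level 10); '<=' is relational (level 7)
Higher level binds tighter
'*' has higher precedence than '<='


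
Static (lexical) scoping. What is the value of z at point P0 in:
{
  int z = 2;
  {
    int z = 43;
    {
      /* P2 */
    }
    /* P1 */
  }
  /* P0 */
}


z declared in the same block as P0
z = 2


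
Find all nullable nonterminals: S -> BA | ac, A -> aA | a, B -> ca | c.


A nonterminal is nullable iff some alternative derives ε (directly, or every symbol in it is nullable)
Nullable: {}


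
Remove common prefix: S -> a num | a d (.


Common prefix: 'a'
Factored: S -> a S', S' -> num | d (


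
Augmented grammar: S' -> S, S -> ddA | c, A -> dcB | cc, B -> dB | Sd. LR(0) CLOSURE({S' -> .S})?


Start: S' -> .S
For each item with dot before a nonterminal B, add B -> .γ for every B-production
Closure: [S' -> .S, S -> .ddA, S -> .c]


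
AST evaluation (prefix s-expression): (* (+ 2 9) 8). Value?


Evaluate inner: (+ 2 9) = 11
Evaluate root: (* 11 8) = 88
Result: 88


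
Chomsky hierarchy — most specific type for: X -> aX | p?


Right-linear: every RHS is a terminal or a terminal followed by one nonterminal
Classification: Type 3 (Regular)


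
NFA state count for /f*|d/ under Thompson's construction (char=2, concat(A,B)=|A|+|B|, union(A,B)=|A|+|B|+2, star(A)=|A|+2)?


Syntax tree has 2 char leaf(s), 1 union(s), 1 star(s)
chars contribute 2×2 = 4; each union adds +2; each star adds +2
Total: 4 + 2 + 2 = 8 states


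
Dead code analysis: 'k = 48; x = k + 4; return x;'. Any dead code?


k is read by x's definition; x is returned
No dead code


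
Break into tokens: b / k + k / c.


Scan left to right, longest-match per lexeme
Tokens: ID(b), OP(/), ID(k), OP(+), ID(k), OP(/), ID(c)


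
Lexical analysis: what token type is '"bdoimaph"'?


Pattern: double-quoted sequence
Type: STRING_LITERAL


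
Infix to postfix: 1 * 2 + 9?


Left to right (same or higher precedence on left)
Postfix: 1 2 * 9 +


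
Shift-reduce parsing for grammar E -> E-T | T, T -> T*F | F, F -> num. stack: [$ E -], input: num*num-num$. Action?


no handle ('E-' is not any RHS); shift 'num'
Action: shift


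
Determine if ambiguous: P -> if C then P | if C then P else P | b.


dangling else: 'if C then if C then b else b' parses two ways
Ambiguous


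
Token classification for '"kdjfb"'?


Pattern: double-quoted sequence
Type: STRING_LITERAL


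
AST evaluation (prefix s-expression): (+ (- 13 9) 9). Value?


Evaluate inner: (- 13 9) = 4
Evaluate root: (+ 4 9) = 13
Result: 13


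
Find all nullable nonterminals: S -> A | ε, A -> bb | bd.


A nonterminal is nullable iff some alternative derives ε (directly, or every symbol in it is nullable)
Nullable: {S}


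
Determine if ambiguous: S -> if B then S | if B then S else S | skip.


dangling else: 'if B then if B then skip else skip' parses two ways
Ambiguous


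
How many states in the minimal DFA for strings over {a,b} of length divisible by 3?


Track length mod 3: states 0..2, accept at 0
Minimal DFA: 3 states


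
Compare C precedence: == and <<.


'<<' is shift (level 8); '==' is equality (level 6)
Higher level binds tighter
'<<' has higher precedence than '=='


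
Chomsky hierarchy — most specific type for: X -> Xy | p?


Left-linear: every RHS is a terminal or one nonterminal followed by a terminal
Classification: Type 3 (Regular)


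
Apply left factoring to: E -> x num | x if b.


Common prefix: 'x'
Factored: E -> x E', E' -> num | if b


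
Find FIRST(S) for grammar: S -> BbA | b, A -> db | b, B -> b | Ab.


Per alternative of S: FIRST(BbA) = {b, d}; FIRST(b) = {b}
FIRST(S) = {b, d}


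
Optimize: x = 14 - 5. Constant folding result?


14 - 5 = 9 at compile time
Optimized: x = 9


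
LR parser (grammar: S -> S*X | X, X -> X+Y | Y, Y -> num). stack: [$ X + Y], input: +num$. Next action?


handle 'X+Y' on top
Action: reduce (X -> X+Y)


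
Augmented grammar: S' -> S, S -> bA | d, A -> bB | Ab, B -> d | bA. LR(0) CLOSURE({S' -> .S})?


Start: S' -> .S
For each item with dot before a nonterminal B, add B -> .γ for every B-production
Closure: [S' -> .S, S -> .bA, S -> .d]


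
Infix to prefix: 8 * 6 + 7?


left-to-right (same/higher precedence on left): tree is (+ (* 8 6) 7)
Prefix: + * 8 6 7


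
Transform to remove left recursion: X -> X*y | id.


Left-recursive alternatives: X*y; non-recursive: id
Introduce X': X -> idX', X' -> *yX' | ε


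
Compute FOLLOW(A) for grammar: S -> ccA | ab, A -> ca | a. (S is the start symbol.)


$ ∈ FOLLOW(S). For each A -> αBβ: add FIRST(β)\{ε} to FOLLOW(B); if β nullable, add FOLLOW(A).
FOLLOW(A) = {$}


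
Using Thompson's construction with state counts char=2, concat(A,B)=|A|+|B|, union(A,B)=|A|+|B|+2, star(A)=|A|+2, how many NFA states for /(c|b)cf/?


Syntax tree has 4 char leaf(s), 1 union(s), 0 star(s)
chars contribute 4×2 = 8; each union adds +2; each star adds +2
Total: 8 + 2 + 0 = 10 states


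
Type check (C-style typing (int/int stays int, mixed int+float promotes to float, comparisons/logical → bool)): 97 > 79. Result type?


Operand types: int > int
Rule: comparison yields bool
Result type: bool


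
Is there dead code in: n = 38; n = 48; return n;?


first assignment to n is overwritten before any read
Dead: 'n = 38'


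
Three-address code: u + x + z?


Break into single-operator statements:
t1 = u + x
t2 = t1 + z


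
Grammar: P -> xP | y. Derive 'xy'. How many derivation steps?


Derivation: P => xP => xy
Steps: 2


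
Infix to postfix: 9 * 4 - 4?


Left to right (same or higher precedence on left)
Postfix: 9 4 * 4 -


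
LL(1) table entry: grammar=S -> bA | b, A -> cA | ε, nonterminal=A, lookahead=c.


For [A, c]: 'c' ∈ FIRST(cA)
Entry: A -> cA


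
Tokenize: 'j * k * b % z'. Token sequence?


Scan left to right, longest-match per lexeme
Tokens: ID(j), OP(*), ID(k), OP(*), ID(b), OP(%), ID(z)


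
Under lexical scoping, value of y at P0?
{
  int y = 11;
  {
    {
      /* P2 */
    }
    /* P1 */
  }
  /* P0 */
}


y declared in the same block as P0
y = 11


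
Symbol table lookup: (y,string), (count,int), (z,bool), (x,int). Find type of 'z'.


Lookup 'z' → type bool


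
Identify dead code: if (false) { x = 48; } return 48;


condition is constant false, so the whole block is unreachable
Dead: 'if (false) { x = 48; }'


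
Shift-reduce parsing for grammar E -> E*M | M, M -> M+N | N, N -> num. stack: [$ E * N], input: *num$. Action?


'N' (not preceded by M+) is the handle for M -> N
Action: reduce (M -> N)


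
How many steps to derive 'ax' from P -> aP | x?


Derivation: P => aP => ax
Steps: 2


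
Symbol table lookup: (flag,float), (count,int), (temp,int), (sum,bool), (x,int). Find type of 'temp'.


Lookup 'temp' → type int


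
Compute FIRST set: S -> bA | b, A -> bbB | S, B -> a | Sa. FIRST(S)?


Per alternative of S: FIRST(bA) = {b}; FIRST(b) = {b}
FIRST(S) = {b}


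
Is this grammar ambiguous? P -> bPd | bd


balanced b^n…d^n: each string has a unique parse
Unambiguous


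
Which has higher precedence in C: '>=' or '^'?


'>=' is relational (level 7); '^' is bitwise XOR (level 4)
Higher level binds tighter
'>=' has higher precedence than '^'


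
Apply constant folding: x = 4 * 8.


4 * 8 = 32 at compile time
Optimized: x = 32


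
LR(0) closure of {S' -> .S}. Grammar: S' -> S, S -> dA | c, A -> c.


Start: S' -> .S
For each item with dot before a nonterminal B, add B -> .γ for every B-production
Closure: [S' -> .S, S -> .dA, S -> .c]


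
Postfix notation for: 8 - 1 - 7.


Left to right (same or higher precedence on left)
Postfix: 8 1 - 7 -


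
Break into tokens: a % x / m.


Scan left to right, longest-match per lexeme
Tokens: ID(a), OP(%), ID(x), OP(/), ID(m)


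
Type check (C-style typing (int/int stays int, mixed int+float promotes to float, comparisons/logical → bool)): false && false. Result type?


Operand types: bool && bool
Rule: logical operators take bool operands and yield bool
Result type: bool


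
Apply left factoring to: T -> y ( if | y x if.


Common prefix: 'y'
Factored: T -> y T', T' -> ( if | x if


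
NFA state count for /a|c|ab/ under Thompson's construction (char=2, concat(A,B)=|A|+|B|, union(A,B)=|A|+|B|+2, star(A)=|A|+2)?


Syntax tree has 4 char leaf(s), 2 union(s), 0 star(s)
chars contribute 4×2 = 8; each union adds +2; each star adds +2
Total: 8 + 4 + 0 = 12 states


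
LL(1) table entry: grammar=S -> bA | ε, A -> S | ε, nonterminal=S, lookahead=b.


For [S, b]: 'b' ∈ FIRST(bA)
Entry: S -> bA


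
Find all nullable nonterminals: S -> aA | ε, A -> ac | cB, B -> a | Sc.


A nonterminal is nullable iff some alternative derives ε (directly, or every symbol in it is nullable)
Nullable: {S}


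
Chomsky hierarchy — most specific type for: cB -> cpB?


LHS has context (more than one symbol) and |LHS| ≤ |RHS|
Classification: Type 1 (Context-Sensitive)


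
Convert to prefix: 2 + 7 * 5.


'*' binds tighter: tree is (+ 2 (* 7 5))
Prefix: + 2 * 7 5


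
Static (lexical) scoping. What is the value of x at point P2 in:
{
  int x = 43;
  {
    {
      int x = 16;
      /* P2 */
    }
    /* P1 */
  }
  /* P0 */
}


x declared in the same block as P2
x = 16


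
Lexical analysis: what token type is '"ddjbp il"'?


Pattern: double-quoted sequence
Type: STRING_LITERAL


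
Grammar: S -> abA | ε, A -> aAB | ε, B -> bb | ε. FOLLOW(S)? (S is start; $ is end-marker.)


$ ∈ FOLLOW(S). For each A -> αBβ: add FIRST(β)\{ε} to FOLLOW(B); if β nullable, add FOLLOW(A).
FOLLOW(S) = {$}


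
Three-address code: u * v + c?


Break into single-operator statements:
t1 = u * v
t2 = t1 + c


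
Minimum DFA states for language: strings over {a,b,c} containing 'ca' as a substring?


KMP-style automaton: 2 progress states + 1 absorbing accept = 3
Minimal DFA: 3 states


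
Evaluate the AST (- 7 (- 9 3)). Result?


Evaluate inner: (- 9 3) = 6
Evaluate root: (- 7 6) = 1
Result: 1


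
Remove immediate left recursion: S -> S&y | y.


Left-recursive alternatives: S&y; non-recursive: y
Introduce S': S -> yS', S' -> &yS' | ε


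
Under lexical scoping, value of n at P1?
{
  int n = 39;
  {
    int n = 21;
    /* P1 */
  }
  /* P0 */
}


n declared in the same block as P1
n = 21


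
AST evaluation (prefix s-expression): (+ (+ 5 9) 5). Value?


Evaluate inner: (+ 5 9) = 14
Evaluate root: (+ 14 5) = 19
Result: 19


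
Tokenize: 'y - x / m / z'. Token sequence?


Scan left to right, longest-match per lexeme
Tokens: ID(y), OP(-), ID(x), OP(/), ID(m), OP(/), ID(z)


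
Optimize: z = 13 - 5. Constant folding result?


13 - 5 = 8 at compile time
Optimized: z = 8


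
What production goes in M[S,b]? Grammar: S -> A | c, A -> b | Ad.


For [S, b]: 'b' ∈ FIRST(A)
Entry: S -> A


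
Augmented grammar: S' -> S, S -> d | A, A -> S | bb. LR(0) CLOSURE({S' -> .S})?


Start: S' -> .S
For each item with dot before a nonterminal B, add B -> .γ for every B-production
Closure: [S' -> .S, S -> .d, S -> .A, A -> .S, A -> .bb]


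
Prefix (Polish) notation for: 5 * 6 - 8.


left-to-right (same/higher precedence on left): tree is (- (* 5 6) 8)
Prefix: - * 5 6 8


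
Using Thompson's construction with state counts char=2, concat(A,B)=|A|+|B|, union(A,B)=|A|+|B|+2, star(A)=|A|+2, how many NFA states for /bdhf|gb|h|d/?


Syntax tree has 8 char leaf(s), 3 union(s), 0 star(s)
chars contribute 8×2 = 16; each union adds +2; each star adds +2
Total: 16 + 6 + 0 = 22 states


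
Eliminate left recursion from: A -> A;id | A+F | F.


Left-recursive alternatives: A;id, A+F; non-recursive: F
Introduce A': A -> FA', A' -> ;idA' | +FA' | ε


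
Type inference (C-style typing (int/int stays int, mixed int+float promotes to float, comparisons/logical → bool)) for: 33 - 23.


Operand types: int - int
Rule: mixed int/float promotes to float; int/int stays int
Result type: int


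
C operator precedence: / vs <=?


'/' is multiplicative (level 10); '<=' is relational (level 7)
Higher level binds tighter
'/' has higher precedence than '<='


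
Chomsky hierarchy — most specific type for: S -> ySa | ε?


Single nonterminal LHS, but y^n a^n is not regular
Classification: Type 2 (Context-Free)


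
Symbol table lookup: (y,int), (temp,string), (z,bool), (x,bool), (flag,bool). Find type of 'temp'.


Lookup 'temp' → type string


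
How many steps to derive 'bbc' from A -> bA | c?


Derivation: A => bA => bbA => bbc
Steps: 3


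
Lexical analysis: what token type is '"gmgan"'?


Pattern: double-quoted sequence
Type: STRING_LITERAL


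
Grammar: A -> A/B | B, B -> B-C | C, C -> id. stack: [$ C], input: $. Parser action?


'C' (not preceded by B-) is the handle for B -> C
Action: reduce (B -> C)


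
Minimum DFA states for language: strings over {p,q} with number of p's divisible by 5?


Track (count of p) mod 5: states 0..4, accept at 0
Minimal DFA: 5 states


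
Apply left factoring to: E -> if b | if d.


Common prefix: 'if'
Factored: E -> if E', E' -> b | d


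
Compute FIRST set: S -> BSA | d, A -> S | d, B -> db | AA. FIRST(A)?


Per alternative of A: FIRST(S) = {d}; FIRST(d) = {d}
FIRST(A) = {d}


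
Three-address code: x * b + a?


Break into single-operator statements:
t1 = x * b
t2 = t1 + a


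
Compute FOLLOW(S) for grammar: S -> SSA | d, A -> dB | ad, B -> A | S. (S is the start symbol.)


$ ∈ FOLLOW(S). For each A -> αBβ: add FIRST(β)\{ε} to FOLLOW(B); if β nullable, add FOLLOW(A).
FOLLOW(S) = {$, a, d}


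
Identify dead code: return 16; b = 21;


statement follows a return and is unreachable
Dead: 'b = 21'


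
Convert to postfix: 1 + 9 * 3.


* has higher precedence, evaluate 9*3 first
Postfix: 1 9 3 * +


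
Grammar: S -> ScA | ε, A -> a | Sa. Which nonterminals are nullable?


A nonterminal is nullable iff some alternative derives ε (directly, or every symbol in it is nullable)
Nullable: {S}


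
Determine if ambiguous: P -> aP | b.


right-linear, alternatives start with distinct terminals 'a' vs 'b': unique leftmost derivation
Unambiguous


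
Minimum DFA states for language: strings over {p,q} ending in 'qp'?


Track the longest suffix of input matching a prefix of 'qp': 3 classes (prefixes of length 0..2)
Minimal DFA: 3 states


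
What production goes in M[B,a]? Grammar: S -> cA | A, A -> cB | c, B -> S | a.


For [B, a]: 'a' ∈ FIRST(a)
Entry: B -> a


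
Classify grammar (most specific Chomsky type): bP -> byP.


LHS has context (more than one symbol) and |LHS| ≤ |RHS|
Classification: Type 1 (Context-Sensitive)


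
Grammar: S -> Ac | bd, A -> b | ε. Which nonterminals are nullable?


A nonterminal is nullable iff some alternative derives ε (directly, or every symbol in it is nullable)
Nullable: {A}


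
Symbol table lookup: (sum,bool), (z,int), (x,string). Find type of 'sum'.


Lookup 'sum' → type bool


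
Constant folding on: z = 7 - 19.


7 - 19 = -12 at compile time
Optimized: z = -12


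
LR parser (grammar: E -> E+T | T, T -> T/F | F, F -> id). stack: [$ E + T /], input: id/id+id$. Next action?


no handle; shift 'id'
Action: shift


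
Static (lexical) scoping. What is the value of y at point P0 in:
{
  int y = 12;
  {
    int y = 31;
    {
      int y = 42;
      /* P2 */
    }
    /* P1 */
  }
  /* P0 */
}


y declared in the same block as P0
y = 12


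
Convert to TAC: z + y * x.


Break into single-operator statements:
t1 = y * x
t2 = z + t1


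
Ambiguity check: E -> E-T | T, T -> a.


precedence layered via separate nonterminal T: deterministic
Unambiguous


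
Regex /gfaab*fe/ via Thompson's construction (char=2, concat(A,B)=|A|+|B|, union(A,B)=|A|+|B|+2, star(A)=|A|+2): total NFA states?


Syntax tree has 7 char leaf(s), 0 union(s), 1 star(s)
chars contribute 7×2 = 14; each union adds +2; each star adds +2
Total: 14 + 0 + 2 = 16 states


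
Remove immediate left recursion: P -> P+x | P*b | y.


Left-recursive alternatives: P+x, P*b; non-recursive: y
Introduce P': P -> yP', P' -> +xP' | *bP' | ε


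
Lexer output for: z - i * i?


Scan left to right, longest-match per lexeme
Tokens: ID(z), OP(-), ID(i), OP(*), ID(i)


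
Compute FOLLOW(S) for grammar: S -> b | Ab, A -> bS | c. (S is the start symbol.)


$ ∈ FOLLOW(S). For each A -> αBβ: add FIRST(β)\{ε} to FOLLOW(B); if β nullable, add FOLLOW(A).
FOLLOW(S) = {$, b}


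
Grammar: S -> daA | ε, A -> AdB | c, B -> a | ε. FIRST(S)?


Per alternative of S: FIRST(daA) = {d}; FIRST(ε) = {ε}
FIRST(S) = {d, ε}


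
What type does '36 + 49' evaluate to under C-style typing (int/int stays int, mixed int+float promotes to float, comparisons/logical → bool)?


Operand types: int + int
Rule: mixed int/float promotes to float; int/int stays int
Result type: int


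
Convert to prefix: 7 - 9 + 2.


left-to-right (same/higher precedence on left): tree is (+ (- 7 9) 2)
Prefix: + - 7 9 2


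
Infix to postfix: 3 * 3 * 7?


Left to right (same or higher precedence on left)
Postfix: 3 3 * 7 *


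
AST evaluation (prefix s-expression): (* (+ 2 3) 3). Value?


Evaluate inner: (+ 2 3) = 5
Evaluate root: (* 5 3) = 15
Result: 15


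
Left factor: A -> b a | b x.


Common prefix: 'b'
Factored: A -> b A', A' -> a | x


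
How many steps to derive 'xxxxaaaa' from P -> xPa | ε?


Derivation: P => xPa => xxPaa => xxxPaaa => xxxxPaaaa => xxxxaaaa
Steps: 5


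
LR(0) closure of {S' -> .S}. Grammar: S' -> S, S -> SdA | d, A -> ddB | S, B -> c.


Start: S' -> .S
For each item with dot before a nonterminal B, add B -> .γ for every B-production
Closure: [S' -> .S, S -> .SdA, S -> .d]


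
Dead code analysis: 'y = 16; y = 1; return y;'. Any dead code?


first assignment to y is overwritten before any read
Dead: 'y = 16'


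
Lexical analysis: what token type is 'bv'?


Pattern: letter/underscore followed by alphanumerics, not a keyword
Type: IDENTIFIER


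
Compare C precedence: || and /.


'/' is multiplicative (level 10); '||' is logical OR (level 1)
Higher level binds tighter
'/' has higher precedence than '||'


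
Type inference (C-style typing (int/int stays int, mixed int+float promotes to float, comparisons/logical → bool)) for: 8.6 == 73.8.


Operand types: float == float
Rule: comparison yields bool
Result type: bool


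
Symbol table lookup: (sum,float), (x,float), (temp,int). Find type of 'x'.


Lookup 'x' → type float


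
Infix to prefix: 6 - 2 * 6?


'*' binds tighter: tree is (- 6 (* 2 6))
Prefix: - 6 * 2 6


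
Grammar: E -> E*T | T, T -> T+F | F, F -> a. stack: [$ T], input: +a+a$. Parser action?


shift '+' to continue T -> T+F
Action: shift


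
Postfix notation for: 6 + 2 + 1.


Left to right (same or higher precedence on left)
Postfix: 6 2 + 1 +


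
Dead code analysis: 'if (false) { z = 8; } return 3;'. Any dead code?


condition is constant false, so the whole block is unreachable
Dead: 'if (false) { z = 8; }'


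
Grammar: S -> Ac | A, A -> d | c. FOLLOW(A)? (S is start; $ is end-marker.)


$ ∈ FOLLOW(S). For each A -> αBβ: add FIRST(β)\{ε} to FOLLOW(B); if β nullable, add FOLLOW(A).
FOLLOW(A) = {$, c}


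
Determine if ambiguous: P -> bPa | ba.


balanced b^n…a^n: each string has a unique parse
Unambiguous


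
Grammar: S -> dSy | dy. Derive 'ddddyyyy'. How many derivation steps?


Derivation: S => dSy => ddSyy => dddSyyy => ddddyyyy
Steps: 4


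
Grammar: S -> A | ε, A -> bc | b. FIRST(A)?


Per alternative of A: FIRST(bc) = {b}; FIRST(b) = {b}
FIRST(A) = {b}


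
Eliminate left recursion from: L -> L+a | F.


Left-recursive alternatives: L+a; non-recursive: F
Introduce L': L -> FL', L' -> +aL' | ε


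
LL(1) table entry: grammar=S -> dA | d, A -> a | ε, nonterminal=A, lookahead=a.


For [A, a]: 'a' ∈ FIRST(a)
Entry: A -> a


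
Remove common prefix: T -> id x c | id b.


Common prefix: 'id'
Factored: T -> id T', T' -> x c | b


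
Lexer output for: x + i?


Scan left to right, longest-match per lexeme
Tokens: ID(x), OP(+), ID(i)


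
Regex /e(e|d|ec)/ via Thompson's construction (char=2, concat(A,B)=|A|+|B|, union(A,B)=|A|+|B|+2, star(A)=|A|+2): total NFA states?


Syntax tree has 5 char leaf(s), 2 union(s), 0 star(s)
chars contribute 5×2 = 10; each union adds +2; each star adds +2
Total: 10 + 4 + 0 = 14 states


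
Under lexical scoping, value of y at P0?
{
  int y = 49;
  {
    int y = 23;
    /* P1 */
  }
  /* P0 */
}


y declared in the same block as P0
y = 49


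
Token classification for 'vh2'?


Pattern: letter/underscore followed by alphanumerics, not a keyword
Type: IDENTIFIER


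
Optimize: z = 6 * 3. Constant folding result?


6 * 3 = 18 at compile time
Optimized: z = 18


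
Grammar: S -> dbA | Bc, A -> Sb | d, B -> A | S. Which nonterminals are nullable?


A nonterminal is nullable iff some alternative derives ε (directly, or every symbol in it is nullable)
Nullable: {}


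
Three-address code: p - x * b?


Break into single-operator statements:
t1 = x * b
t2 = p - t1


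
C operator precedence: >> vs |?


'>>' is shift (level 8); '|' is bitwise OR (level 3)
Higher level binds tighter
'>>' has higher precedence than '|'


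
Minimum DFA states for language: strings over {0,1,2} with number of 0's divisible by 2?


Track (count of 0) mod 2: states 0..1, accept at 0
Minimal DFA: 2 states


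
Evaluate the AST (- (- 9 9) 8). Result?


Evaluate inner: (- 9 9) = 0
Evaluate root: (- 0 8) = -8
Result: -8


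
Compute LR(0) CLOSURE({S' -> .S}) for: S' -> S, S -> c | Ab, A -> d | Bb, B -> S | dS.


Start: S' -> .S
For each item with dot before a nonterminal B, add B -> .γ for every B-production
Closure: [S' -> .S, S -> .c, S -> .Ab, A -> .d, A -> .Bb, B -> .S, B -> .dS]


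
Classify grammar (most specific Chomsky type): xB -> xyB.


LHS has context (more than one symbol) and |LHS| ≤ |RHS|
Classification: Type 1 (Context-Sensitive)


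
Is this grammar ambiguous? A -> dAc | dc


balanced d^n…c^n: each string has a unique parse
Unambiguous


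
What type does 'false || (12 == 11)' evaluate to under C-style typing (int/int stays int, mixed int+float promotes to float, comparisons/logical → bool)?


Operand types: bool || bool
Rule: logical operators take bool operands and yield bool
Result type: bool


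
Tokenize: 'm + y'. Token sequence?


Scan left to right, longest-match per lexeme
Tokens: ID(m), OP(+), ID(y)


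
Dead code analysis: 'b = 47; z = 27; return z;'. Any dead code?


b is assigned but never read
Dead: 'b = 47'


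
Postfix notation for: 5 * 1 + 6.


Left to right (same or higher precedence on left)
Postfix: 5 1 * 6 +


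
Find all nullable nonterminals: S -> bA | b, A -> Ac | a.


A nonterminal is nullable iff some alternative derives ε (directly, or every symbol in it is nullable)
Nullable: {}


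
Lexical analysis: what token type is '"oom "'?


Pattern: double-quoted sequence
Type: STRING_LITERAL


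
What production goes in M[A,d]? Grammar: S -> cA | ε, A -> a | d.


For [A, d]: 'd' ∈ FIRST(d)
Entry: A -> d


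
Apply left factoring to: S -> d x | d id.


Common prefix: 'd'
Factored: S -> d S', S' -> x | id


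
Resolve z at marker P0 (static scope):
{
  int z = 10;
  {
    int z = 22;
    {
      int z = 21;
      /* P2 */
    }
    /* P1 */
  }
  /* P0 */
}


z declared in the same block as P0
z = 10


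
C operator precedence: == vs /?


'/' is multiplicative (level 10); '==' is equality (level 6)
Higher level binds tighter
'/' has higher precedence than '=='


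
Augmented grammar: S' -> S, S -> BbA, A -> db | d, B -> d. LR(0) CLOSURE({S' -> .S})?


Start: S' -> .S
For each item with dot before a nonterminal B, add B -> .γ for every B-production
Closure: [S' -> .S, S -> .BbA, B -> .d]


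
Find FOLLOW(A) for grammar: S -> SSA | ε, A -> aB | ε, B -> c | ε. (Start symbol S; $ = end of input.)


$ ∈ FOLLOW(S). For each A -> αBβ: add FIRST(β)\{ε} to FOLLOW(B); if β nullable, add FOLLOW(A).
FOLLOW(A) = {$, a}


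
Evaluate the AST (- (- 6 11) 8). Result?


Evaluate inner: (- 6 11) = -5
Evaluate root: (- -5 8) = -13
Result: -13


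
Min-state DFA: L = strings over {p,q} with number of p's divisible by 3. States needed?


Track (count of p) mod 3: states 0..2, accept at 0
Minimal DFA: 3 states


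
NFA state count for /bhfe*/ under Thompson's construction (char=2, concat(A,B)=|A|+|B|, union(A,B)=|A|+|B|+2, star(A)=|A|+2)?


Syntax tree has 4 char leaf(s), 0 union(s), 1 star(s)
chars contribute 4×2 = 8; each union adds +2; each star adds +2
Total: 8 + 0 + 2 = 10 states


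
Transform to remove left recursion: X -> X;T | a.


Left-recursive alternatives: X;T; non-recursive: a
Introduce X': X -> aX', X' -> ;TX' | ε


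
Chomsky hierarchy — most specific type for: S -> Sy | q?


Left-linear: every RHS is a terminal or one nonterminal followed by a terminal
Classification: Type 3 (Regular)


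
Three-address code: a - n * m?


Break into single-operator statements:
t1 = n * m
t2 = a - t1


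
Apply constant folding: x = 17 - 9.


17 - 9 = 8 at compile time
Optimized: x = 8


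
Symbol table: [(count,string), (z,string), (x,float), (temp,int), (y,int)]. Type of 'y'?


Lookup 'y' → type int


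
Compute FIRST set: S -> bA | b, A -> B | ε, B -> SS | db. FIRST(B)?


Per alternative of B: FIRST(SS) = {b}; FIRST(db) = {d}
FIRST(B) = {b, d}


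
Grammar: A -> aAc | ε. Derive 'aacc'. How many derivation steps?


Derivation: A => aAc => aaAcc => aacc
Steps: 3


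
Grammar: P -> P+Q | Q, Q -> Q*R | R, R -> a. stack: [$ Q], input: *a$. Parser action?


shift '*' to continue Q -> Q*R
Action: shift


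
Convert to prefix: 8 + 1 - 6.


left-to-right (same/higher precedence on left): tree is (- (+ 8 1) 6)
Prefix: - + 8 1 6


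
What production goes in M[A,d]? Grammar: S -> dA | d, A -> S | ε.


For [A, d]: 'd' ∈ FIRST(S)
Entry: A -> S


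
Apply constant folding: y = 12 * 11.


12 * 11 = 132 at compile time
Optimized: y = 132


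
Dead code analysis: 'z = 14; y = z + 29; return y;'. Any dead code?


z is read by y's definition; y is returned
No dead code


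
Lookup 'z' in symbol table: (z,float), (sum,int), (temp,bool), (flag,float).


Lookup 'z' → type float


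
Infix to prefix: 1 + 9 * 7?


'*' binds tighter: tree is (+ 1 (* 9 7))
Prefix: + 1 * 9 7


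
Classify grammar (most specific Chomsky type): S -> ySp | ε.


Single nonterminal LHS, but y^n p^n is not regular
Classification: Type 2 (Context-Free)


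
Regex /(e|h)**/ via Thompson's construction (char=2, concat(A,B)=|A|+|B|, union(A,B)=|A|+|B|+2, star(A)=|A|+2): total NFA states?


Syntax tree has 2 char leaf(s), 1 union(s), 2 star(s)
chars contribute 2×2 = 4; each union adds +2; each star adds +2
Total: 4 + 2 + 4 = 10 states


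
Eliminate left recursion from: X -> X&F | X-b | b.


Left-recursive alternatives: X&F, X-b; non-recursive: b
Introduce X': X -> bX', X' -> &FX' | -bX' | ε


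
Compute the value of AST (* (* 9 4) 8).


Evaluate inner: (* 9 4) = 36
Evaluate root: (* 36 8) = 288
Result: 288


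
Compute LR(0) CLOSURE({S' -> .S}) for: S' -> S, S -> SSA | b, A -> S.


Start: S' -> .S
For each item with dot before a nonterminal B, add B -> .γ for every B-production
Closure: [S' -> .S, S -> .SSA, S -> .b]


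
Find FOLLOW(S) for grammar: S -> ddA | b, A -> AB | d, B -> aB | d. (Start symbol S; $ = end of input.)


$ ∈ FOLLOW(S). For each A -> αBβ: add FIRST(β)\{ε} to FOLLOW(B); if β nullable, add FOLLOW(A).
FOLLOW(S) = {$}


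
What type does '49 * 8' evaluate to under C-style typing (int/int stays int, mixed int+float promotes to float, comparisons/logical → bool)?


Operand types: int * int
Rule: mixed int/float promotes to float; int/int stays int
Result type: int


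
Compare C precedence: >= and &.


'>=' is relational (level 7); '&' is bitwise AND (level 5)
Higher level binds tighter
'>=' has higher precedence than '&'


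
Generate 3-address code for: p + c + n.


Break into single-operator statements:
t1 = p + c
t2 = t1 + n


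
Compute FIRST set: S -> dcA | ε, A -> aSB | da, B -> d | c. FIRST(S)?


Per alternative of S: FIRST(dcA) = {d}; FIRST(ε) = {ε}
FIRST(S) = {d, ε}


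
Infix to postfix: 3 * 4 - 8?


Left to right (same or higher precedence on left)
Postfix: 3 4 * 8 -


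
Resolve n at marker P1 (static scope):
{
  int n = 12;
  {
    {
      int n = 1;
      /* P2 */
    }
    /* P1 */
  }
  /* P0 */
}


P1's block does not declare n; resolves to the enclosing declaration at depth 0
n = 12


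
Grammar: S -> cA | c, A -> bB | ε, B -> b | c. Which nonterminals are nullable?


A nonterminal is nullable iff some alternative derives ε (directly, or every symbol in it is nullable)
Nullable: {A}


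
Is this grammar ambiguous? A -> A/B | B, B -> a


precedence layered via separate nonterminal B: deterministic
Unambiguous


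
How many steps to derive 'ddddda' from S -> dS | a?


Derivation: S => dS => ddS => dddS => ddddS => dddddS => ddddda
Steps: 6


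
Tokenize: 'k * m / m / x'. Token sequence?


Scan left to right, longest-match per lexeme
Tokens: ID(k), OP(*), ID(m), OP(/), ID(m), OP(/), ID(x)


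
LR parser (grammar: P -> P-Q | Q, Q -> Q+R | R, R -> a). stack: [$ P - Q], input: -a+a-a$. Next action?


handle 'P-Q' on top; lookahead ∈ FOLLOW(P) = {-, $}
Action: reduce (P -> P-Q)


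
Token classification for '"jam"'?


Pattern: double-quoted sequence
Type: STRING_LITERAL


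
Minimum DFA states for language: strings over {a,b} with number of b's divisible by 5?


Track (count of b) mod 5: states 0..4, accept at 0
Minimal DFA: 5 states


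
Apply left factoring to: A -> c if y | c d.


Common prefix: 'c'
Factored: A -> c A', A' -> if y | d


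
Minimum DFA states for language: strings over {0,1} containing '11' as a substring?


KMP-style automaton: 2 progress states + 1 absorbing accept = 3
Minimal DFA: 3 states


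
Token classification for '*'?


Pattern: operator symbol
Type: OPERATOR


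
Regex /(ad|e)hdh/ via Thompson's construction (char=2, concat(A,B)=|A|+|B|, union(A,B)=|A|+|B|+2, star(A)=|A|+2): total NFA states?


Syntax tree has 6 char leaf(s), 1 union(s), 0 star(s)
chars contribute 6×2 = 12; each union adds +2; each star adds +2
Total: 12 + 2 + 0 = 14 states


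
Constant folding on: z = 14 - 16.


14 - 16 = -2 at compile time
Optimized: z = -2


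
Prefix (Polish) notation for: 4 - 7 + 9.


left-to-right (same/higher precedence on left): tree is (+ (- 4 7) 9)
Prefix: + - 4 7 9
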